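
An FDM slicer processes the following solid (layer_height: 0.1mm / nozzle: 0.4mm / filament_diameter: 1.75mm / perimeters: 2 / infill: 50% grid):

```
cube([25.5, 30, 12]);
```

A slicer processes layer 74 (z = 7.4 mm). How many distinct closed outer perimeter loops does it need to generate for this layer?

1

At z = 7.4 mm: the 25.5×30 cube contributes its full rectangle. The result has 1 disconnected region.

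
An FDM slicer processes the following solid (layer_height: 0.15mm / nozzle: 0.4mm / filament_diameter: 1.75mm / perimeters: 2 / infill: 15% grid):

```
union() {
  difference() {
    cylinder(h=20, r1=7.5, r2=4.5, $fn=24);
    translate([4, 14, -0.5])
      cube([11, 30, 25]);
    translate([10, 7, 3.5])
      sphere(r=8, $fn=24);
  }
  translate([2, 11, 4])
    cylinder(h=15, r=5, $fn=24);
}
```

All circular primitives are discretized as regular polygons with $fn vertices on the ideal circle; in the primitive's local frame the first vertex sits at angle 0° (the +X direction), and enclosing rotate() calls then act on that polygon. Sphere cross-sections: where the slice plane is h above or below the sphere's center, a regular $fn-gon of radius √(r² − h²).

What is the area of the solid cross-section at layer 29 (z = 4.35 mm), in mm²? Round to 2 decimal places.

208.02 mm²

At z = 4.35 mm: the cone contributes a regular 24-gon of circumradius 6.848 (interpolated between r1=7.5 and r2=4.5 at t=0.217) (area = (24/2)·6.848²·sin(360°/24) = 145.63 mm²); the 11×30 cube at (4, 14) contributes its full rectangle (area 330.00 mm²); the sphere at (10, 7): section is a regular 24-gon, circumradius = √(r²−h²) = √(8²−0.85²) = 7.955 (area = (24/2)·7.955²·sin(360°/24) = 196.53 mm²); Taking the first minus the rest: starting from the cone (145.63 mm²), the 11×30 cube at (4, 14) misses the remaining region (no effect); the r=8 sphere at (10, 7) partially overlaps it — only the 13.96 mm² overlap (of its 196.53 mm²) is removed, clipping the outline — area = 131.66 mm²; the r=5 cylinder at (2, 11) contributes a regular 24-gon of circumradius 5 (area = (24/2)·5.000²·sin(360°/24) = 77.65 mm²); Combining (union): the regions partially overlap — summed areas 209.31 mm² minus the doubly-counted overlap 1.29 mm² gives 208.02 mm² — area = 208.02 mm². Overall, the cross-section is a single solid region. Net area = 208.02 mm².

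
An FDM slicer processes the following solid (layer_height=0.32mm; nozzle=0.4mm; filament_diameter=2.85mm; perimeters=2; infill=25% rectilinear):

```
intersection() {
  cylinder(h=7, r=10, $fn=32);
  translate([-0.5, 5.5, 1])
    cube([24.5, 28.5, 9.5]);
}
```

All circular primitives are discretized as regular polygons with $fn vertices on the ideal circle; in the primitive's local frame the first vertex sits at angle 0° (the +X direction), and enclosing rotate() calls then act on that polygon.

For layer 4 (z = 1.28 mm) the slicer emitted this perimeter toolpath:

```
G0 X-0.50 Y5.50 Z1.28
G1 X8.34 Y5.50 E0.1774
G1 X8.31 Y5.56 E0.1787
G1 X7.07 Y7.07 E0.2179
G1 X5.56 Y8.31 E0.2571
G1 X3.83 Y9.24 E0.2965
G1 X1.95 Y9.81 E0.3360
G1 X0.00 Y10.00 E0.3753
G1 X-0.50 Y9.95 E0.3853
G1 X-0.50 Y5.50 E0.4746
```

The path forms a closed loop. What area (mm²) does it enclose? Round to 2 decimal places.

28.38 mm²

Apply the shoelace formula to the sequence of (X, Y) vertices; enclosed area = 28.38 mm².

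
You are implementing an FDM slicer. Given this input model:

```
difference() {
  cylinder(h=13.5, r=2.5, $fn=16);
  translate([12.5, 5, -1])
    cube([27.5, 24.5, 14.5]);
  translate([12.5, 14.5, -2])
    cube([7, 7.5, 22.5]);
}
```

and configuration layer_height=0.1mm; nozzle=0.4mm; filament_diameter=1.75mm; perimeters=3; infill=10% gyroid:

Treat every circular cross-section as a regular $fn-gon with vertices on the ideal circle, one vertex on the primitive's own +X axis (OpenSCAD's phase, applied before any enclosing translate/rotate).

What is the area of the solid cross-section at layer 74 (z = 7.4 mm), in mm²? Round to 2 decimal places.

19.13 mm²

At z = 7.4 mm: the r=2.5 cylinder contributes a regular 16-gon of circumradius 2.5 (area = (16/2)·2.500²·sin(360°/16) = 19.13 mm²); the cube at (12.5, 5) (footprint 27.5×24.5) is included at this height (area 673.75 mm²); the cube at (12.5, 14.5) (footprint 7×7.5) is included at this height (area 52.50 mm²); Subtracting the remaining from the first: starting from the r=2.5 cylinder (19.13 mm²), the 27.5×24.5 cube at (12.5, 5) misses the remaining region (no effect); the 7×7.5 cube at (12.5, 14.5) misses the remaining region (no effect) — area = 19.13 mm². Overall, the cross-section is a single solid region. Net area = 19.13 mm².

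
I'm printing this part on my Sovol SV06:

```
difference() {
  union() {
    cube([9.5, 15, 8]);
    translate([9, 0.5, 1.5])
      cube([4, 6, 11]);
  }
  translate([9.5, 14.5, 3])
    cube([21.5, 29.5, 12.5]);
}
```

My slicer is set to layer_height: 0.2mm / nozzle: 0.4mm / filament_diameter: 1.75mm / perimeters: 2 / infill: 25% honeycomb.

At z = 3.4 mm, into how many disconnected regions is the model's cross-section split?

At z = 3.4 mm: the 9.5×15 cube contributes its full rectangle; the cube at (9, 0.5) (footprint 4×6) is included at this height; Merging all regions: the regions partially overlap (shared area 3.00 mm²), so overlapping operands fuse into one piece — 1 connected region; the cube at (9.5, 14.5) (footprint 21.5×29.5) is included at this height; Subtracting the remaining from the first: starting from that combined region, the 21.5×29.5 cube at (9.5, 14.5) misses the remaining region (no effect) — 1 connected region. The result has 1 disconnected region.

1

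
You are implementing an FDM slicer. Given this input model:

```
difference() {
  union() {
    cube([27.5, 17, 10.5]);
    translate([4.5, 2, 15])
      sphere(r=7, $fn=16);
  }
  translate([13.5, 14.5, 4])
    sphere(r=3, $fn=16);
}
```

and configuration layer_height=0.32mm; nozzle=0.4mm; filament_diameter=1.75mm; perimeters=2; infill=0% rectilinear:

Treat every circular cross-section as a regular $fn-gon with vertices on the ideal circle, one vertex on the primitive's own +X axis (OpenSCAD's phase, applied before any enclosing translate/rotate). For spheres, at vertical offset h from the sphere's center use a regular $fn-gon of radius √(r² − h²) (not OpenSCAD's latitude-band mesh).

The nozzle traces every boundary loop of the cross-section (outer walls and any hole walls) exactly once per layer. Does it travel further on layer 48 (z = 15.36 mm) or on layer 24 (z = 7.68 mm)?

layer 24 (z = 7.68 mm)

Layer 48 (z = 15.36): the cube is not intersected at this z (z outside [0, 10.5]); the sphere at (4.5, 2): section is a regular 16-gon, circumradius = √(r²−h²) = √(7²−0.36²) = 6.991 (perimeter = 2·16·6.991·sin(180°/16) = 43.64 mm); Merging all regions: only the r=7 sphere at (4.5, 2) is present, so the union is just that shape — boundary = 43.64 mm; the sphere at (13.5, 14.5) does not reach this height (|z−center|=11.360 > r=3); Subtracting the remaining from the first: none of the subtracted shapes is present at this height, so that combined region is unchanged — boundary = 43.64 mm. So its perimeter = 43.64 mm. Layer 24 (z = 7.68): the cube is present — its section is the full 27.5×17 rectangle (perimeter 89.00 mm); the sphere at (4.5, 2) is absent (|z−center|=7.320 > r=7); Combining (union): only the 27.5×17 cube is present, so the union is just that shape — boundary = 89.00 mm; the sphere at (13.5, 14.5) is not intersected at this z (|z−center|=3.680 > r=3); After the difference (first − rest): none of the subtracted shapes is present at this height, so the result so far is unchanged — boundary = 89.00 mm. So its perimeter = 89.00 mm. Layer 24 is larger (89.00 vs 43.64 mm).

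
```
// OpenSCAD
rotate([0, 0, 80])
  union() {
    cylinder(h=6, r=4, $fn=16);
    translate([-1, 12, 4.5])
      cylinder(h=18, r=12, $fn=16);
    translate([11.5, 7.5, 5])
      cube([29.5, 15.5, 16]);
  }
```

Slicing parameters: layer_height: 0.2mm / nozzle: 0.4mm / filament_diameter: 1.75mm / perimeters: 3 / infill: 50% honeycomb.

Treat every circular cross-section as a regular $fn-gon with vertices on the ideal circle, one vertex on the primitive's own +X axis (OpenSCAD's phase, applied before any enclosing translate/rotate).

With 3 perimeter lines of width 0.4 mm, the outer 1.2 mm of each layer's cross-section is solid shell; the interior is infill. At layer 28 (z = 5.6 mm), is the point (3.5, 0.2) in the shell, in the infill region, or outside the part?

shell

At z = 5.6 mm: the cylinder: section is a regular 16-gon, circumradius r=4; the r=12 cylinder at (-1, 12) contributes a regular 16-gon of circumradius 12; the cube at (11.5, 7.5) is present — its section is the full 29.5×15.5 rectangle; Combining (union): the regions partially overlap (shared area 21.23 mm²), so overlapping operands fuse into one piece — 2 connected regions; (whole slice rotated 80° about Z — lengths, areas and connectivity unchanged). Overall, the cross-section has 2 separate islands. Undo the 80° rotation: the query point maps to (0.805, -3.412) in the un-rotated model frame. The nearest boundary edge runs (1.53, -3.70)→(-0.00, -4.00); distance from the point to it = 0.42 mm. (Shell/infill is judged within the island containing the point — the largest one.) The point is inside the cross-section, 0.42 mm from the nearest boundary — within the 1.2 mm shell band (3 × 0.4).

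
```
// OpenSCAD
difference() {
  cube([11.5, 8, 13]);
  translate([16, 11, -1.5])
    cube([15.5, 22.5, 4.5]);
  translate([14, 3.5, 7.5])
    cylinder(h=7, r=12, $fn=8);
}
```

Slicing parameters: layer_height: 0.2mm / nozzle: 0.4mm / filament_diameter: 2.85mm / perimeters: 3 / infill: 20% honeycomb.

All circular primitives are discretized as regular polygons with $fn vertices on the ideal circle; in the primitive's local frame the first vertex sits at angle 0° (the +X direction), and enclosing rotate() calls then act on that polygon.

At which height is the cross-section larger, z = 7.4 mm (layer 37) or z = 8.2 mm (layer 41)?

Layer 37 (z = 7.4): the 11.5×8 cube contributes its full rectangle (area 92.00 mm²); the cube at (16, 11) is absent (z outside [-1.5, 3]); the cylinder at (14, 3.5) is not intersected at this z (z outside [7.5, 14.5]); Taking the first minus the rest: none of the subtracted shapes is present at this height, so the 11.5×8 cube is unchanged — area = 92.00 mm². So its area = 92.00 mm². Layer 41 (z = 8.2): the cube (footprint 11.5×8) is included at this height (area 92.00 mm²); the cube at (16, 11) does not reach this height (z outside [-1.5, 3]); the r=12 cylinder at (14, 3.5) contributes a regular 8-gon of circumradius 12 (area = (8/2)·12.000²·sin(360°/8) = 407.29 mm²); Taking the first minus the rest: starting from the 11.5×8 cube (92.00 mm²), the r=12 cylinder at (14, 3.5) partially overlaps it — only the 69.27 mm² overlap (of its 407.29 mm²) is removed, clipping the outline — area = 22.73 mm². So its area = 22.73 mm². Layer 37 is larger (92.00 vs 22.73 mm²).

layer 37 (z = 7.4 mm)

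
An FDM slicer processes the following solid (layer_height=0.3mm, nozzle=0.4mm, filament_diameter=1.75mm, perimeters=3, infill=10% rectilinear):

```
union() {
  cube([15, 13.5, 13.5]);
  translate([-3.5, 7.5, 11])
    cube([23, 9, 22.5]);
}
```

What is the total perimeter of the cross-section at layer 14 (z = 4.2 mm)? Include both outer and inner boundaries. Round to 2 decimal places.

At z = 4.2 mm: the cube (footprint 15×13.5) is included at this height (perimeter 57.00 mm); the cube at (-3.5, 7.5) is not intersected at this z (z outside [11, 33.5]); Taking the union: only the 15×13.5 cube is present, so the union is just that shape — boundary = 57.00 mm. Overall, the cross-section is a single solid region. Total boundary length (outer) = 57.00 mm.

57.00 mm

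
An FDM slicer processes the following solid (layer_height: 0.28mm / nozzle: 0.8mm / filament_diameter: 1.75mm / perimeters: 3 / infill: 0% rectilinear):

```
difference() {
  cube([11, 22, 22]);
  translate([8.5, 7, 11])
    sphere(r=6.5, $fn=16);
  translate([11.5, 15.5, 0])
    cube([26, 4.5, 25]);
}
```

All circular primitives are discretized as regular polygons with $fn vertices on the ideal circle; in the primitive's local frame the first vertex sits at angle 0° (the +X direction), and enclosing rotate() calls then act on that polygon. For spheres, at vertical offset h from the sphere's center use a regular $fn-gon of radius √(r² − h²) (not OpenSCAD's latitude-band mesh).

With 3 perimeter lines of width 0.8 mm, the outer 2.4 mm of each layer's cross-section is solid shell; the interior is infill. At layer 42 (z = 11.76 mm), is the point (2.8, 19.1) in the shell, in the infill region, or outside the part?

At z = 11.76 mm: the 11×22 cube contributes its full rectangle; the r=6.5 sphere at (8.5, 7) contributes a regular 16-gon of circumradius √(6.5²−0.76²) = 6.455; the cube at (11.5, 15.5) is present — its section is the full 26×4.5 rectangle; Subtracting the remaining from the first: starting from the 11×22 cube, the r=6.5 sphere at (8.5, 7) partially overlaps it — only the 94.82 mm² overlap (of its 127.58 mm²) is removed, clipping the outline; the 26×4.5 cube at (11.5, 15.5) misses the remaining region (no effect) — 1 connected region. Overall, the cross-section is a single solid region. The nearest boundary edge runs (0.00, 0.00)→(0.00, 22.00); distance from the point to it = 2.80 mm. The point is inside the cross-section and 2.80 mm from the nearest boundary — more than the 2.4 mm shell width (3 × 0.8), so it's in the infill interior.

infill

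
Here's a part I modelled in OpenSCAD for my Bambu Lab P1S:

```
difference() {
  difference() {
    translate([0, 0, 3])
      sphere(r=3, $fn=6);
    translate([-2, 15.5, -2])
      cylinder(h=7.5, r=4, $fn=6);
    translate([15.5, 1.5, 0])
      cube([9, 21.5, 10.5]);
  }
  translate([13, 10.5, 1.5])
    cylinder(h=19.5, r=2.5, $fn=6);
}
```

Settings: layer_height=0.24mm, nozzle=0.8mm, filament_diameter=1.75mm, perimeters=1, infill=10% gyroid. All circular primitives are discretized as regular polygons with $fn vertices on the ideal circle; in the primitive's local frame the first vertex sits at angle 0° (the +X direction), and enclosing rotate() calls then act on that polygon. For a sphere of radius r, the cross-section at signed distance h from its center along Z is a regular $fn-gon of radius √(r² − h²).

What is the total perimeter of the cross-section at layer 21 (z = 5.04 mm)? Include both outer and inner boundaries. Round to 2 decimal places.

At z = 5.04 mm: the sphere: section is a regular 6-gon, circumradius = √(r²−h²) = √(3²−2.04²) = 2.200 (perimeter = 2·6·2.200·sin(180°/6) = 13.20 mm); the cylinder at (-2, 15.5): section is a regular 6-gon, circumradius r=4 (perimeter = 2·6·4.000·sin(180°/6) = 24.00 mm); the 9×21.5 cube at (15.5, 1.5) contributes its full rectangle (perimeter 61.00 mm); Subtracting the remaining from the first: starting from the r=3 sphere, the r=4 cylinder at (-2, 15.5) misses the remaining region (no effect); the 9×21.5 cube at (15.5, 1.5) misses the remaining region (no effect) — boundary = 13.20 mm; the r=2.5 cylinder at (13, 10.5) contributes a regular 6-gon of circumradius 2.5 (perimeter = 2·6·2.500·sin(180°/6) = 15.00 mm); Taking the first minus the rest: starting from the result so far, the r=2.5 cylinder at (13, 10.5) misses the remaining region (no effect) — boundary = 13.20 mm. Overall, the cross-section is a single solid region. Total boundary length (outer) = 13.20 mm.

13.20 mm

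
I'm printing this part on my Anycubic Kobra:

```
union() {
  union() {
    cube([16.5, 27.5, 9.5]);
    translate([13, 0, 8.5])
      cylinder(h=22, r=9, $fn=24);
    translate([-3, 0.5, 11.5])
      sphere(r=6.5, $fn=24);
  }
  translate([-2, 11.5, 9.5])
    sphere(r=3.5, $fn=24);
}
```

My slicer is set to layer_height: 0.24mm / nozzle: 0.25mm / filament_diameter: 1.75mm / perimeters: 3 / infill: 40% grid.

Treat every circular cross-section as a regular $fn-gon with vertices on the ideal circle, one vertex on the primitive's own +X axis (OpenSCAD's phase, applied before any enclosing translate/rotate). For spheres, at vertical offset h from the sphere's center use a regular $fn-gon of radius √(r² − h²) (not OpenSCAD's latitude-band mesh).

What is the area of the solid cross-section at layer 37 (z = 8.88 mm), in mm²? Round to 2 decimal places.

At z = 8.88 mm: the cube is present — its section is the full 16.5×27.5 rectangle (area 453.75 mm²); the r=9 cylinder at (13, 0) contributes a regular 24-gon of circumradius 9 (area = (24/2)·9.000²·sin(360°/24) = 251.57 mm²); the r=6.5 sphere at (-3, 0.5) contributes a regular 24-gon of circumradius √(6.5²−2.62²) = 5.949 (area = (24/2)·5.949²·sin(360°/24) = 109.90 mm²); Combining (union): the regions partially overlap — summed areas 815.22 mm² minus the doubly-counted overlap 105.37 mm² gives 709.85 mm² — area = 709.85 mm²; the sphere at (-2, 11.5): section is a regular 24-gon, circumradius = √(r²−h²) = √(3.5²−0.62²) = 3.445 (area = (24/2)·3.445²·sin(360°/24) = 36.85 mm²); Merging all regions: the regions partially overlap — summed areas 746.70 mm² minus the doubly-counted overlap 5.55 mm² gives 741.15 mm² — area = 741.15 mm². Overall, the cross-section is a single solid region. Net area = 741.15 mm².

741.15 mm²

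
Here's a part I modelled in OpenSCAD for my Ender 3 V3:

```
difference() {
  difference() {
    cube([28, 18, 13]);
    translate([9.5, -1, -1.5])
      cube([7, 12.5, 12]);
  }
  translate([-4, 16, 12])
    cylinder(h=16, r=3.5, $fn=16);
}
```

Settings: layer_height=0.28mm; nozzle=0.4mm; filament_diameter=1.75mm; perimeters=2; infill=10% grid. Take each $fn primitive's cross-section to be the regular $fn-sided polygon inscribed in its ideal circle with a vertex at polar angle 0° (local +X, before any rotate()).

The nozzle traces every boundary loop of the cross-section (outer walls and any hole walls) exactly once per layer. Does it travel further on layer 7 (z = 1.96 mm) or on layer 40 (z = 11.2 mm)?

Layer 7 (z = 1.96): the 28×18 cube contributes its full rectangle (perimeter 92.00 mm); the 7×12.5 cube at (9.5, -1) contributes its full rectangle (perimeter 39.00 mm); After the difference (first − rest): starting from the 28×18 cube, the 7×12.5 cube at (9.5, -1) partially overlaps it — only the 80.50 mm² overlap (of its 87.50 mm²) is removed, clipping the outline — boundary = 115.00 mm; the cylinder at (-4, 16) does not reach this height (z outside [12, 28]); After the difference (first − rest): none of the subtracted shapes is present at this height, so that combined region is unchanged — boundary = 115.00 mm. So its perimeter = 115.00 mm. Layer 40 (z = 11.2): the 28×18 cube contributes its full rectangle (perimeter 92.00 mm); the cube at (9.5, -1) is absent (z outside [-1.5, 10.5]); Taking the first minus the rest: none of the subtracted shapes is present at this height, so the 28×18 cube is unchanged — boundary = 92.00 mm; the cylinder at (-4, 16) does not reach this height (z outside [12, 28]); Subtracting the remaining from the first: none of the subtracted shapes is present at this height, so that combined region is unchanged — boundary = 92.00 mm. So its perimeter = 92.00 mm. Layer 7 is larger (115.00 vs 92.00 mm).

layer 7 (z = 1.96 mm)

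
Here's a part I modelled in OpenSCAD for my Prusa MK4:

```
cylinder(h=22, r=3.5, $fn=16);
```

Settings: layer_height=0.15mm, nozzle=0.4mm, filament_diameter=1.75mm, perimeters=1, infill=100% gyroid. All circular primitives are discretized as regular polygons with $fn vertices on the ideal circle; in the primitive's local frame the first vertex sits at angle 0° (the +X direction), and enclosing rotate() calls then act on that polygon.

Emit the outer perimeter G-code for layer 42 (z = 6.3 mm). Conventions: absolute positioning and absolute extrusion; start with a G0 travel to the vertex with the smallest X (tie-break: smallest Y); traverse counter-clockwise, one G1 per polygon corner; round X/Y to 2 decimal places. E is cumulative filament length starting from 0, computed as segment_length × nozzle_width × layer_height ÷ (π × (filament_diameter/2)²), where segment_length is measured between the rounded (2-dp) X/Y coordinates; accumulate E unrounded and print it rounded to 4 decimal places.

At z = 6.3 mm: the r=3.5 cylinder contributes a regular 16-gon of circumradius 3.5. The outline is a single polygon with 16 vertices. Extrusion per mm of travel: 0.4 × 0.15 / (π × 0.875²) = 0.024945. Accumulating E over each segment gives final E = 0.5445.

G0 X-3.50 Y0.00 Z6.30
G1 X-3.23 Y-1.34 E0.0341
G1 X-2.47 Y-2.47 E0.0681
G1 X-1.34 Y-3.23 E0.1020
G1 X0.00 Y-3.50 E0.1361
G1 X1.34 Y-3.23 E0.1702
G1 X2.47 Y-2.47 E0.2042
G1 X3.23 Y-1.34 E0.2382
G1 X3.50 Y0.00 E0.2723
G1 X3.23 Y1.34 E0.3064
G1 X2.47 Y2.47 E0.3403
G1 X1.34 Y3.23 E0.3743
G1 X0.00 Y3.50 E0.4084
G1 X-1.34 Y3.23 E0.4425
G1 X-2.47 Y2.47 E0.4765
G1 X-3.23 Y1.34 E0.5104
G1 X-3.50 Y0.00 E0.5445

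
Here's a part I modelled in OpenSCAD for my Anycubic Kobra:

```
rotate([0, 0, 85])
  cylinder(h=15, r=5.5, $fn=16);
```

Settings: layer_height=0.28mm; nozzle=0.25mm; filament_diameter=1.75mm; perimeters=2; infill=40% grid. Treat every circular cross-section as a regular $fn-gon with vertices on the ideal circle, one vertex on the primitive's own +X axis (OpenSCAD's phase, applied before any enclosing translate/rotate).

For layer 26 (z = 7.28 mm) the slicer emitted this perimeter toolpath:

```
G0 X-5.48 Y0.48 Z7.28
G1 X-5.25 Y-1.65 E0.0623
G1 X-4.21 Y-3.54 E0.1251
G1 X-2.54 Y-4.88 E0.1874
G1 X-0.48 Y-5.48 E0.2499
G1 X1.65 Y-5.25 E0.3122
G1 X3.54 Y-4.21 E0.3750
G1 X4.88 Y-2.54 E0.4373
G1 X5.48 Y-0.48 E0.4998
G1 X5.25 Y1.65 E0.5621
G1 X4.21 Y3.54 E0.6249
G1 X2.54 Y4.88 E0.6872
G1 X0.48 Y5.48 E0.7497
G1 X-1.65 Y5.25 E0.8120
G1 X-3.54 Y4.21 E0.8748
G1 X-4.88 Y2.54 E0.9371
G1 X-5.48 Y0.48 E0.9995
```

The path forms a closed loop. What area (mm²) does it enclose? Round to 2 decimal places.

Apply the shoelace formula to the sequence of (X, Y) vertices; enclosed area = 92.66 mm².

92.66 mm²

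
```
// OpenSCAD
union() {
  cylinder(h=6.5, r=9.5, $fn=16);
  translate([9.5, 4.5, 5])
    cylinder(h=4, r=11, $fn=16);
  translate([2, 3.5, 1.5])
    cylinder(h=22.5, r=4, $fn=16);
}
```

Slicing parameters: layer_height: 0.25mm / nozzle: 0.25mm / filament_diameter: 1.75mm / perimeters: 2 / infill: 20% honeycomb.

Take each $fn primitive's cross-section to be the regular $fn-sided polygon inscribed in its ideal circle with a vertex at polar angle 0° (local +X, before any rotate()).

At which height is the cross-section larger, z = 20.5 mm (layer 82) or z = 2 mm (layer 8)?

Layer 82 (z = 20.5): the cylinder is absent (z outside [0, 6.5]); the cylinder at (9.5, 4.5) is absent (z outside [5, 9]); the r=4 cylinder at (2, 3.5) gives a regular 16-gon of circumradius 4 (constant along its height) (area = (16/2)·4.000²·sin(360°/16) = 48.98 mm²); Taking the union: only the r=4 cylinder at (2, 3.5) is present, so the union is just that shape — area = 48.98 mm². So its area = 48.98 mm². Layer 8 (z = 2): the r=9.5 cylinder contributes a regular 16-gon of circumradius 9.5 (area = (16/2)·9.500²·sin(360°/16) = 276.30 mm²); the cylinder at (9.5, 4.5) is not intersected at this z (z outside [5, 9]); the r=4 cylinder at (2, 3.5) gives a regular 16-gon of circumradius 4 (constant along its height) (area = (16/2)·4.000²·sin(360°/16) = 48.98 mm²); Combining (union): the r=4 cylinder at (2, 3.5) lies entirely inside the r=9.5 cylinder, so the union is just the r=9.5 cylinder — area = 276.30 mm². So its area = 276.30 mm². Layer 8 is larger (276.30 vs 48.98 mm²).

layer 8 (z = 2 mm)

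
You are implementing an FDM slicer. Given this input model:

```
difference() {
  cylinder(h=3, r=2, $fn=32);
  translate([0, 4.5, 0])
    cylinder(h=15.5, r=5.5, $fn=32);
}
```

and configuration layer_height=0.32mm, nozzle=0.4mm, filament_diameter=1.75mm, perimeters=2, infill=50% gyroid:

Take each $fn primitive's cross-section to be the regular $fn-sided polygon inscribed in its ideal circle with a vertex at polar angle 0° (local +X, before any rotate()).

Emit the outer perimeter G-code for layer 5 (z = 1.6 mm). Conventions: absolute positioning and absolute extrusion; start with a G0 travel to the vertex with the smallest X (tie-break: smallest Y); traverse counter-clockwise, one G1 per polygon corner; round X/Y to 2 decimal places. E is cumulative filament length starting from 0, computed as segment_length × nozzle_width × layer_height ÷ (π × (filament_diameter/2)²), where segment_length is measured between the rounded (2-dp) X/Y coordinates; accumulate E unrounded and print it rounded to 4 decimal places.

G0 X-1.88 Y-0.65 Z1.60
G1 X-1.85 Y-0.77 E0.0066
G1 X-1.66 Y-1.11 E0.0273
G1 X-1.41 Y-1.41 E0.0481
G1 X-1.11 Y-1.66 E0.0689
G1 X-0.77 Y-1.85 E0.0896
G1 X-0.39 Y-1.96 E0.1107
G1 X0.00 Y-2.00 E0.1315
G1 X0.39 Y-1.96 E0.1524
G1 X0.77 Y-1.85 E0.1734
G1 X1.11 Y-1.66 E0.1942
G1 X1.41 Y-1.41 E0.2149
G1 X1.66 Y-1.11 E0.2357
G1 X1.85 Y-0.77 E0.2564
G1 X1.88 Y-0.65 E0.2630
G1 X1.07 Y-0.89 E0.3080
G1 X0.00 Y-1.00 E0.3652
G1 X-1.07 Y-0.89 E0.4225
G1 X-1.88 Y-0.65 E0.4674

At z = 1.6 mm: the r=2 cylinder contributes a regular 32-gon of circumradius 2; the r=5.5 cylinder at (0, 4.5) gives a regular 32-gon of circumradius 5.5 (constant along its height); Taking the first minus the rest: starting from the r=2 cylinder, the r=5.5 cylinder at (0, 4.5) partially overlaps it — only the 9.62 mm² overlap (of its 94.42 mm²) is removed, clipping the outline — 1 connected region. The outline is a single polygon with 18 vertices. Extrusion per mm of travel: 0.4 × 0.32 / (π × 0.875²) = 0.053216. Accumulating E over each segment gives final E = 0.4674.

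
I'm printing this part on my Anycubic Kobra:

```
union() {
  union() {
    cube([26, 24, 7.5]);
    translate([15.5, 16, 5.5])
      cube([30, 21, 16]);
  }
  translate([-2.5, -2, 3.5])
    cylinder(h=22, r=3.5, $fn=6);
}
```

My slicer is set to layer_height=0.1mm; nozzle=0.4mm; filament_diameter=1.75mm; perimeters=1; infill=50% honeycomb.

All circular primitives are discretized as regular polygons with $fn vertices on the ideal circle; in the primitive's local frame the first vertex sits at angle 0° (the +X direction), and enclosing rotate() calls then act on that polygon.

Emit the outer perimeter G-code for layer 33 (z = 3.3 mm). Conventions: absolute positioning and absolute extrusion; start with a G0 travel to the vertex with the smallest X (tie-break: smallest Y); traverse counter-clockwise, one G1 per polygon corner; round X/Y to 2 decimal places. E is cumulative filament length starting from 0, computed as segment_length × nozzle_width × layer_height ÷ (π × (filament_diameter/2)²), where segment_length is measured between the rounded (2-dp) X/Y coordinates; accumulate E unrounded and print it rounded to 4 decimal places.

G0 X0.00 Y0.00 Z3.30
G1 X26.00 Y0.00 E0.4324
G1 X26.00 Y24.00 E0.8315
G1 X0.00 Y24.00 E1.2639
G1 X0.00 Y0.00 E1.6630

At z = 3.3 mm: the cube is present — its section is the full 26×24 rectangle; the cube at (15.5, 16) is absent (z outside [5.5, 21.5]); Taking the union: only the 26×24 cube is present, so the union is just that shape — 1 connected region; the cylinder at (-2.5, -2) is not intersected at this z (z outside [3.5, 25.5]); Taking the union: only the result so far is present, so the union is just that shape — 1 connected region. The outline is a single polygon with 4 vertices. Extrusion per mm of travel: 0.4 × 0.1 / (π × 0.875²) = 0.016630. Accumulating E over each segment gives final E = 1.6630.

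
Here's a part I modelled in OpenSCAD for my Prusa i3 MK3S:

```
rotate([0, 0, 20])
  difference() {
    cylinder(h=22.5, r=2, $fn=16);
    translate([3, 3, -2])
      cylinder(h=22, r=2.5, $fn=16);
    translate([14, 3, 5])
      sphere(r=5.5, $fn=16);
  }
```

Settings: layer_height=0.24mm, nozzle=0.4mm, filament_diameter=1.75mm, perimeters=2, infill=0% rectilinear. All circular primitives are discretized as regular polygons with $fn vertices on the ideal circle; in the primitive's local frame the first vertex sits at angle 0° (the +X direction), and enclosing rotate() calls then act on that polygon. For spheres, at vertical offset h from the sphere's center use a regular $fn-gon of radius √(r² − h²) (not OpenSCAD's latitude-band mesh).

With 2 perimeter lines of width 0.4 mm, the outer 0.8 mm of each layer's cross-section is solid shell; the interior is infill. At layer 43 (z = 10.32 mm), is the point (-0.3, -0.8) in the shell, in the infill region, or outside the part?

infill

At z = 10.32 mm: the cylinder: section is a regular 16-gon, circumradius r=2; the r=2.5 cylinder at (3, 3) contributes a regular 16-gon of circumradius 2.5; the r=5.5 sphere at (14, 3) contributes a regular 16-gon of circumradius √(5.5²−5.32²) = 1.396; Taking the first minus the rest: starting from the r=2 cylinder, the r=2.5 cylinder at (3, 3) partially overlaps it — only the 0.17 mm² overlap (of its 19.13 mm²) is removed, clipping the outline; the r=5.5 sphere at (14, 3) misses the remaining region (no effect) — 1 connected region; (rotated 20° about Z; rotation is an isometry so areas/perimeters/island counts are preserved). Overall, the cross-section is a single solid region. Undo the 20° rotation: the query point maps to (-0.556, -0.649) in the un-rotated model frame. The nearest boundary edge runs (-0.77, -1.85)→(-1.41, -1.41); distance from the point to it = 1.11 mm. The point is inside the cross-section and 1.11 mm from the nearest boundary — more than the 0.8 mm shell width (2 × 0.4), so it's in the infill interior.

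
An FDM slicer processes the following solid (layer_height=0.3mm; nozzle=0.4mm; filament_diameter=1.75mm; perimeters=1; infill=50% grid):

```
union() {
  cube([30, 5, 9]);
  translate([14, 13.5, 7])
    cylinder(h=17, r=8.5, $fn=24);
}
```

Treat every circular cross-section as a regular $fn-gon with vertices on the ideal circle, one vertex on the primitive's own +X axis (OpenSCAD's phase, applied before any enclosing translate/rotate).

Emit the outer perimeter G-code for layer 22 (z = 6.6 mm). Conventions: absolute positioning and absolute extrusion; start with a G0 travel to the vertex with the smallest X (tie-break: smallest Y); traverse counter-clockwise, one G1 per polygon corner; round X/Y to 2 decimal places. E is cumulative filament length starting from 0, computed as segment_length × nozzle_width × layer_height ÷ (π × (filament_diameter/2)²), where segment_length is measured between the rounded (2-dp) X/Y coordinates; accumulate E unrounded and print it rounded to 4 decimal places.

At z = 6.6 mm: the cube (footprint 30×5) is included at this height; the cylinder at (14, 13.5) is absent (z outside [7, 24]); Taking the union: only the 30×5 cube is present, so the union is just that shape — 1 connected region. The outline is a single polygon with 4 vertices. Extrusion per mm of travel: 0.4 × 0.3 / (π × 0.875²) = 0.049890. Accumulating E over each segment gives final E = 3.4923.

G0 X0.00 Y0.00 Z6.60
G1 X30.00 Y0.00 E1.4967
G1 X30.00 Y5.00 E1.7462
G1 X0.00 Y5.00 E3.2429
G1 X0.00 Y0.00 E3.4923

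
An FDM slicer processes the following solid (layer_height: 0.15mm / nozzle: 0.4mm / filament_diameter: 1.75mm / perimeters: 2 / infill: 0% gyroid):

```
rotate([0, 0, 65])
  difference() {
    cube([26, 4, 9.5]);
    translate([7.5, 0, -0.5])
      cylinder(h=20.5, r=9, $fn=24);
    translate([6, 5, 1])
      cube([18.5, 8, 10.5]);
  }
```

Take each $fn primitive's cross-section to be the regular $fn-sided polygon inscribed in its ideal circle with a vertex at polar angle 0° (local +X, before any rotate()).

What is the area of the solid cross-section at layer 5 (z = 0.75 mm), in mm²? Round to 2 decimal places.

At z = 0.75 mm: the 26×4 cube contributes its full rectangle (area 104.00 mm²); the r=9 cylinder at (7.5, 0) gives a regular 24-gon of circumradius 9 (constant along its height) (area = (24/2)·9.000²·sin(360°/24) = 251.57 mm²); the cube at (6, 5) is absent (z outside [1, 11.5]); Taking the first minus the rest: starting from the 26×4 cube (104.00 mm²), the r=9 cylinder at (7.5, 0) partially overlaps it — only the 64.55 mm² overlap (of its 251.57 mm²) is removed, clipping the outline — area = 39.45 mm²; (rotated 65° about Z; rotation is an isometry so areas/perimeters/island counts are preserved). Overall, the cross-section is a single solid region. Net area = 39.45 mm².

39.45 mm²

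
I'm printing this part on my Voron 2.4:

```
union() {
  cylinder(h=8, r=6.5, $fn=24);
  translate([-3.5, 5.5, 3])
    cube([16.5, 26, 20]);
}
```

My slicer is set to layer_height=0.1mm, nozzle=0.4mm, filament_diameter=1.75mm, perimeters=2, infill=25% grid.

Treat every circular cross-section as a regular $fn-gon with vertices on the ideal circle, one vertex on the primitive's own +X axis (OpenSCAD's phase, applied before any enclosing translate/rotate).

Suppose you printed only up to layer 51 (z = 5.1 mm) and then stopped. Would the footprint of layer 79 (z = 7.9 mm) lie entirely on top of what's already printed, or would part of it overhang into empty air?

entirely on top

Compare the two slices. At z = 5.1: the cylinder: section is a regular 24-gon, circumradius r=6.5 (area = (24/2)·6.500²·sin(360°/24) = 131.22 mm²); the 16.5×26 cube at (-3.5, 5.5) contributes its full rectangle (area 429.00 mm²); Merging all regions: the regions partially overlap — summed areas 560.22 mm² minus the doubly-counted overlap 4.44 mm² gives 555.78 mm² — area = 555.78 mm². At z = 7.9: the r=6.5 cylinder gives a regular 24-gon of circumradius 6.5 (constant along its height) (area = (24/2)·6.500²·sin(360°/24) = 131.22 mm²); the 16.5×26 cube at (-3.5, 5.5) contributes its full rectangle (area 429.00 mm²); Taking the union: the regions partially overlap — summed areas 560.22 mm² minus the doubly-counted overlap 4.44 mm² gives 555.78 mm² — area = 555.78 mm². Checking containment: the cross-section at z = 7.9 is a subset of the cross-section at z = 5.1.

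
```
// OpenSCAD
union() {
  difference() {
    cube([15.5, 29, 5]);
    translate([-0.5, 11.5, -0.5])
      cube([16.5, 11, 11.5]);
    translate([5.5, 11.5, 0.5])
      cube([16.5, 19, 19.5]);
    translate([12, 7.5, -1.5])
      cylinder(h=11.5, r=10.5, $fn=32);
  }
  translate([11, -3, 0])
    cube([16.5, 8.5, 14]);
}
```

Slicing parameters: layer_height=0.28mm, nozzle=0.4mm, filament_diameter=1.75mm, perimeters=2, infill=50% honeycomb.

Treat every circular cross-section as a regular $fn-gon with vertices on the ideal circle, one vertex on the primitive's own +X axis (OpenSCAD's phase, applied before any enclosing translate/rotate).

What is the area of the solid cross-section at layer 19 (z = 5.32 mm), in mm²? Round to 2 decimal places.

At z = 5.32 mm: the cube does not reach this height (z outside [0, 5]); the cube at (-0.5, 11.5) is present — its section is the full 16.5×11 rectangle (area 181.50 mm²); the 16.5×19 cube at (5.5, 11.5) contributes its full rectangle (area 313.50 mm²); the r=10.5 cylinder at (12, 7.5) gives a regular 32-gon of circumradius 10.5 (constant along its height) (area = (32/2)·10.500²·sin(360°/32) = 344.14 mm²); Subtracting the remaining from the first: the first operand is absent here, so nothing remains; the cube at (11, -3) (footprint 16.5×8.5) is included at this height (area 140.25 mm²); Taking the union: only the 16.5×8.5 cube at (11, -3) is present, so the union is just that shape — area = 140.25 mm². Overall, the cross-section is a single solid region. Net area = 140.25 mm².

140.25 mm²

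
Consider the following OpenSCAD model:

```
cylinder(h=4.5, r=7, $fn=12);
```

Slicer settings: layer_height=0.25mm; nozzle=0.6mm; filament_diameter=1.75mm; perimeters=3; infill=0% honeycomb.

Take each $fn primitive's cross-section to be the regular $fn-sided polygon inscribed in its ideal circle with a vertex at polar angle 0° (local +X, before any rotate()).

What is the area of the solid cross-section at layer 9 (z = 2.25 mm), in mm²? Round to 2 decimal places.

147.00 mm²

At z = 2.25 mm: the r=7 cylinder contributes a regular 12-gon of circumradius 7 (area = (12/2)·7.000²·sin(360°/12) = 147.00 mm²). Overall, the cross-section is a single solid region. Net area = 147.00 mm².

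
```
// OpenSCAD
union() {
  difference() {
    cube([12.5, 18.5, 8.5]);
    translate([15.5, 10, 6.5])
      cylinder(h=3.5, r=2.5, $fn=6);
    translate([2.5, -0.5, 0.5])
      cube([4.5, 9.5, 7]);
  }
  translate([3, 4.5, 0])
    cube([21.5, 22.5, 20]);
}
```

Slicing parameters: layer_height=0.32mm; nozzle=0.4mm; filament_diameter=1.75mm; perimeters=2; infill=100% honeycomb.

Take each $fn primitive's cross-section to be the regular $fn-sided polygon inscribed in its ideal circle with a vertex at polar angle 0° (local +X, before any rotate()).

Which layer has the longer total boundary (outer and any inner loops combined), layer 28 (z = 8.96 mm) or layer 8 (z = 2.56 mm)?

Layer 28 (z = 8.96): the cube does not reach this height (z outside [0, 8.5]); the r=2.5 cylinder at (15.5, 10) gives a regular 6-gon of circumradius 2.5 (constant along its height) (perimeter = 2·6·2.500·sin(180°/6) = 15.00 mm); the cube at (2.5, -0.5) is not intersected at this z (z outside [0.5, 7.5]); Taking the first minus the rest: the first operand is absent here, so nothing remains; the 21.5×22.5 cube at (3, 4.5) contributes its full rectangle (perimeter 88.00 mm); Taking the union: only the 21.5×22.5 cube at (3, 4.5) is present, so the union is just that shape — boundary = 88.00 mm. So its perimeter = 88.00 mm. Layer 8 (z = 2.56): the cube is present — its section is the full 12.5×18.5 rectangle (perimeter 62.00 mm); the cylinder at (15.5, 10) is not intersected at this z (z outside [6.5, 10]); the cube at (2.5, -0.5) is present — its section is the full 4.5×9.5 rectangle (perimeter 28.00 mm); Subtracting the remaining from the first: starting from the 12.5×18.5 cube, the 4.5×9.5 cube at (2.5, -0.5) partially overlaps it — only the 40.50 mm² overlap (of its 42.75 mm²) is removed, clipping the outline — boundary = 80.00 mm; the cube at (3, 4.5) (footprint 21.5×22.5) is included at this height (perimeter 88.00 mm); Combining (union): the regions partially overlap (shared area 115.00 mm²), so the edge portions inside another operand are dropped and the merged outline is re-measured after clipping — boundary = 121.00 mm. So its perimeter = 121.00 mm. Layer 8 is larger (121.00 vs 88.00 mm).

layer 8 (z = 2.56 mm)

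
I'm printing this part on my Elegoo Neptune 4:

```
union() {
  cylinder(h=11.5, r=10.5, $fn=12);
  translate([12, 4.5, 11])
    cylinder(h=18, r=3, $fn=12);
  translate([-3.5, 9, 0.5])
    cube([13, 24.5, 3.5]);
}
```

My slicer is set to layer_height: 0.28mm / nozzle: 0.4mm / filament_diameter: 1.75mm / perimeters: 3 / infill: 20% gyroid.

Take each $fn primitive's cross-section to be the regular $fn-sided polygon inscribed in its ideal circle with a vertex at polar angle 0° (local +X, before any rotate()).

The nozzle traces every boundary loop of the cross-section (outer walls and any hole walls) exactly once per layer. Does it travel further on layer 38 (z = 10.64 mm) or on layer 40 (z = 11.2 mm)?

layer 40 (z = 11.2 mm)

Layer 38 (z = 10.64): the r=10.5 cylinder gives a regular 12-gon of circumradius 10.5 (constant along its height) (perimeter = 2·12·10.500·sin(180°/12) = 65.22 mm); the cylinder at (12, 4.5) does not reach this height (z outside [11, 29]); the cube at (-3.5, 9) does not reach this height (z outside [0.5, 4]); Taking the union: only the r=10.5 cylinder is present, so the union is just that shape — boundary = 65.22 mm. So its perimeter = 65.22 mm. Layer 40 (z = 11.2): the r=10.5 cylinder contributes a regular 12-gon of circumradius 10.5 (perimeter = 2·12·10.500·sin(180°/12) = 65.22 mm); the cylinder at (12, 4.5): section is a regular 12-gon, circumradius r=3 (perimeter = 2·12·3.000·sin(180°/12) = 18.63 mm); the cube at (-3.5, 9) is not intersected at this z (z outside [0.5, 4]); Combining (union): the regions partially overlap (shared area 0.58 mm²), so the edge portions inside another operand are dropped and the merged outline is re-measured after clipping — boundary = 78.63 mm. So its perimeter = 78.63 mm. Layer 40 is larger (78.63 vs 65.22 mm).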